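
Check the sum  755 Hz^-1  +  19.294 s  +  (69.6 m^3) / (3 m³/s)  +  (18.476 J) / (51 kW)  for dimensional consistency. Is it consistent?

Yes

Work out the base dimensions of each:
  755 Hz^-1:  Hz⁻¹ = (s⁻¹)⁻¹ = s
  19.294 s:  s
  (69.6 m^3) / (3 m³/s):  [m³] / [m³·s⁻¹] = s
  (18.476 J) / (51 kW):  [kg·m²·s⁻²] / [kg·m²·s⁻³] = s
Every term reduces to s.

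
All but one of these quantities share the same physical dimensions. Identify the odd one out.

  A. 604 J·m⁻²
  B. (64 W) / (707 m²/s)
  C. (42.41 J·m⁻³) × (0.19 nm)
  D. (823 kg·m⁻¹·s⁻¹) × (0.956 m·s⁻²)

Dimensions:
  A. J·m⁻² = N·m·m⁻² = kg·s⁻²
  B. [kg·m²·s⁻³] / [m²·s⁻¹] = kg·s⁻²
  C. [kg·m⁻¹·s⁻²] · [m] = kg·s⁻²
  D. [kg·m⁻¹·s⁻¹] · [m·s⁻²] = kg·s⁻³
All reduce to kg·s⁻² except D., which is kg·s⁻³.

D.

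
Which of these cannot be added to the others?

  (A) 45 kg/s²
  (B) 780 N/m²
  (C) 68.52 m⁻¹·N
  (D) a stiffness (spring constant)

(B)

Work out the base dimensions of each:
  (A) kg·s⁻²
  (B) N·m⁻² = kg·m·s⁻²·m⁻² = kg·m⁻¹·s⁻²
  (C) N·m⁻¹ = kg·m·s⁻²·m⁻¹ = kg·s⁻²
  (D) [stiffness (spring constant)] = kg·s⁻²
All reduce to kg·s⁻² except (B), which is kg·m⁻¹·s⁻².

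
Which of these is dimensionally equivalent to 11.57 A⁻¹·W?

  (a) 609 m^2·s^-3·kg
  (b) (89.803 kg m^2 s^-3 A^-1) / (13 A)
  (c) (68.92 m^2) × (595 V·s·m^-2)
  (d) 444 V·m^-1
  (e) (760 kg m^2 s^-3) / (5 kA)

Reference: W·A⁻¹ = J·s⁻¹·A⁻¹ = kg·m²·s⁻³·A⁻¹.
Each option:
  (a) kg·m²·s⁻³
  (b) [kg·m²·s⁻³·A⁻¹] / [A] = kg·m²·s⁻³·A⁻²
  (c) [m²] · [kg·s⁻²·A⁻¹] = kg·m²·s⁻²·A⁻¹
  (d) V·m⁻¹ = J·C⁻¹·m⁻¹ = kg·m·s⁻³·A⁻¹
  (e) [kg·m²·s⁻³] / [A] = kg·m²·s⁻³·A⁻¹  ← same
Only (e) matches kg·m²·s⁻³·A⁻¹.

(e)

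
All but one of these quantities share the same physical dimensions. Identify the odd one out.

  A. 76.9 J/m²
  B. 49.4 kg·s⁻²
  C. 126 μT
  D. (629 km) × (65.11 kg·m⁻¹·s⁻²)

In SI base units:
  A. J·m⁻² = N·m·m⁻² = kg·s⁻²
  B. kg·s⁻²
  C. T = Wb·m⁻² = kg·s⁻²·A⁻¹
  D. [m] · [kg·m⁻¹·s⁻²] = kg·s⁻²
All reduce to kg·s⁻² except C., which is kg·s⁻²·A⁻¹.

C.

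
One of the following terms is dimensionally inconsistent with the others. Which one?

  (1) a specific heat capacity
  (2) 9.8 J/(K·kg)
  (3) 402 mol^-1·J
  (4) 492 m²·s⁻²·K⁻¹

In SI base units:
  (1) [specific heat capacity] = m²·s⁻²·K⁻¹
  (2) J·kg⁻¹·K⁻¹ = N·m·kg⁻¹·K⁻¹ = m²·s⁻²·K⁻¹
  (3) J·mol⁻¹ = N·m·mol⁻¹ = kg·m²·s⁻²·mol⁻¹
  (4) m²·s⁻²·K⁻¹
All reduce to m²·s⁻²·K⁻¹ except (3), which is kg·m²·s⁻²·mol⁻¹.

(3)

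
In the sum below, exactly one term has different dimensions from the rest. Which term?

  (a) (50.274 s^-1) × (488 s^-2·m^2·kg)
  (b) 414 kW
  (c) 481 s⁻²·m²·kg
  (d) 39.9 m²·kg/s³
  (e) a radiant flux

(c)

Reduce each to base SI dimensions:
  (a) [s⁻¹] · [kg·m²·s⁻²] = kg·m²·s⁻³
  (b) W = J·s⁻¹ = kg·m²·s⁻³
  (c) kg·m²·s⁻²
  (d) kg·m²·s⁻³
  (e) [radiant flux] = kg·m²·s⁻³
All reduce to kg·m²·s⁻³ except (c), which is kg·m²·s⁻².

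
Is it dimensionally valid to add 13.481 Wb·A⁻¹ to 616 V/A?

No

Reduce each to base SI dimensions:
  13.481 Wb·A⁻¹:  Wb·A⁻¹ = V·s·A⁻¹ = kg·m²·s⁻²·A⁻²
  616 V/A:  V·A⁻¹ = J·C⁻¹·A⁻¹ = kg·m²·s⁻³·A⁻²
kg·m²·s⁻²·A⁻² ≠ kg·m²·s⁻³·A⁻², so they cannot be added.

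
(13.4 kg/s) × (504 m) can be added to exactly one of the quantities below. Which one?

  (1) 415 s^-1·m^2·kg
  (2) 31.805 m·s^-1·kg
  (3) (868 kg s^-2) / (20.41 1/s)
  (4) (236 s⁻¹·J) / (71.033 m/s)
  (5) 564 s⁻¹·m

(2)

Reference: [kg·s⁻¹] · [m] = kg·m·s⁻¹.
Each option:
  (1) kg·m²·s⁻¹
  (2) kg·m·s⁻¹  ← same
  (3) [kg·s⁻²] / [s⁻¹] = kg·s⁻¹
  (4) [kg·m²·s⁻³] / [m·s⁻¹] = kg·m·s⁻²
  (5) m·s⁻¹
Only (2) matches kg·m·s⁻¹.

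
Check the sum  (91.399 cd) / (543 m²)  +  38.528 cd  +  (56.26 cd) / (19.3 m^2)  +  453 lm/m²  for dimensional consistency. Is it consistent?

No

Expand each in SI base units:
  (91.399 cd) / (543 m²):  [cd] / [m²] = m⁻²·cd
  38.528 cd:  cd
  (56.26 cd) / (19.3 m^2):  [cd] / [m²] = m⁻²·cd
  453 lm/m²:  lm·m⁻² = cd·m⁻² = m⁻²·cd
The terms do not share a single dimension (cd vs m⁻²·cd).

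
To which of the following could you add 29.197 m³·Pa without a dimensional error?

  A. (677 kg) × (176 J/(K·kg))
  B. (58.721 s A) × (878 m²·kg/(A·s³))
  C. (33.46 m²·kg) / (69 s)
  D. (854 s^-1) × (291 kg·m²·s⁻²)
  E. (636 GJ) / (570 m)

B.

Reference: Pa·m³ = N·m⁻²·m³ = kg·m²·s⁻².
Each option:
  A. [kg] · [m²·s⁻²·K⁻¹] = kg·m²·s⁻²·K⁻¹
  B. [s·A] · [kg·m²·s⁻³·A⁻¹] = kg·m²·s⁻²  ← same
  C. [kg·m²] / [s] = kg·m²·s⁻¹
  D. [s⁻¹] · [kg·m²·s⁻²] = kg·m²·s⁻³
  E. [kg·m²·s⁻²] / [m] = kg·m·s⁻²
Only B. matches kg·m²·s⁻².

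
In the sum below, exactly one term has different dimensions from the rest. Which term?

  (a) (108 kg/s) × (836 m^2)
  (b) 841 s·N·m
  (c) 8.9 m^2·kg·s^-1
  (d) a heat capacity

Reduce each to base SI dimensions:
  (a) [kg·s⁻¹] · [m²] = kg·m²·s⁻¹
  (b) N·m·s = kg·m·s⁻²·m·s = kg·m²·s⁻¹
  (c) kg·m²·s⁻¹
  (d) [heat capacity] = kg·m²·s⁻²·K⁻¹
All reduce to kg·m²·s⁻¹ except (d), which is kg·m²·s⁻²·K⁻¹.

(d)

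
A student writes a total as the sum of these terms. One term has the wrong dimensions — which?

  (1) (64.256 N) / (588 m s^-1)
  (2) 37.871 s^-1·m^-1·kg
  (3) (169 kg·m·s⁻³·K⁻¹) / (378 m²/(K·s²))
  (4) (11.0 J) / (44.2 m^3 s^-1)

(1)

Work out the base dimensions of each:
  (1) [kg·m·s⁻²] / [m·s⁻¹] = kg·s⁻¹
  (2) kg·m⁻¹·s⁻¹
  (3) [kg·m·s⁻³·K⁻¹] / [m²·s⁻²·K⁻¹] = kg·m⁻¹·s⁻¹
  (4) [kg·m²·s⁻²] / [m³·s⁻¹] = kg·m⁻¹·s⁻¹
All reduce to kg·m⁻¹·s⁻¹ except (1), which is kg·s⁻¹.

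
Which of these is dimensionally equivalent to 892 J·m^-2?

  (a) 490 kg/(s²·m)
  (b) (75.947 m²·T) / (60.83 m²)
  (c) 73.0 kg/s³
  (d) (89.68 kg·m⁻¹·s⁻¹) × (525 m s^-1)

(d)

Reference: J·m⁻² = N·m·m⁻² = kg·s⁻².
Each option:
  (a) kg·m⁻¹·s⁻²
  (b) [kg·m²·s⁻²·A⁻¹] / [m²] = kg·s⁻²·A⁻¹
  (c) kg·s⁻³
  (d) [kg·m⁻¹·s⁻¹] · [m·s⁻¹] = kg·s⁻²  ← same
Only (d) matches kg·s⁻².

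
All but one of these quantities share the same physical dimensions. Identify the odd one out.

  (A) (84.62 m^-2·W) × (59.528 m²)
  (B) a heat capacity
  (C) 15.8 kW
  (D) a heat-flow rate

Reduce each to base SI dimensions:
  (A) [kg·s⁻³] · [m²] = kg·m²·s⁻³
  (B) [heat capacity] = kg·m²·s⁻²·K⁻¹
  (C) W = J·s⁻¹ = kg·m²·s⁻³
  (D) [heat-flow rate] = kg·m²·s⁻³
All reduce to kg·m²·s⁻³ except (B), which is kg·m²·s⁻²·K⁻¹.

(B)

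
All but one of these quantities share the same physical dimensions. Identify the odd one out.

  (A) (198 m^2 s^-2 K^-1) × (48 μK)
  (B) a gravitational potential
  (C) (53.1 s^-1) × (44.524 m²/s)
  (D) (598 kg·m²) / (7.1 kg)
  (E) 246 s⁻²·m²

(D)

Work out the base dimensions of each:
  (A) [m²·s⁻²·K⁻¹] · [K] = m²·s⁻²
  (B) [gravitational potential] = m²·s⁻²
  (C) [s⁻¹] · [m²·s⁻¹] = m²·s⁻²
  (D) [kg·m²] / [kg] = m²
  (E) m²·s⁻²
All reduce to m²·s⁻² except (D), which is m².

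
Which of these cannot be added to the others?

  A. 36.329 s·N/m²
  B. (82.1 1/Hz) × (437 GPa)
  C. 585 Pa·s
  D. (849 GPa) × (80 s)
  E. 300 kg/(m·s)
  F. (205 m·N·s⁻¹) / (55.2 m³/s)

Dimensions:
  A. N·s·m⁻² = kg·m·s⁻²·s·m⁻² = kg·m⁻¹·s⁻¹
  B. [s] · [kg·m⁻¹·s⁻²] = kg·m⁻¹·s⁻¹
  C. Pa·s = N·m⁻²·s = kg·m⁻¹·s⁻¹
  D. [kg·m⁻¹·s⁻²] · [s] = kg·m⁻¹·s⁻¹
  E. kg·m⁻¹·s⁻¹
  F. [kg·m²·s⁻³] / [m³·s⁻¹] = kg·m⁻¹·s⁻²
All reduce to kg·m⁻¹·s⁻¹ except F., which is kg·m⁻¹·s⁻².

F.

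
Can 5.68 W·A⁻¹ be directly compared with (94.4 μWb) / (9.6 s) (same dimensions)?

Dimensions:
  5.68 W·A⁻¹:  W·A⁻¹ = J·s⁻¹·A⁻¹ = kg·m²·s⁻³·A⁻¹
  (94.4 μWb) / (9.6 s):  [kg·m²·s⁻²·A⁻¹] / [s] = kg·m²·s⁻³·A⁻¹
Both are kg·m²·s⁻³·A⁻¹, so they have the same dimensions and can be added.

Yes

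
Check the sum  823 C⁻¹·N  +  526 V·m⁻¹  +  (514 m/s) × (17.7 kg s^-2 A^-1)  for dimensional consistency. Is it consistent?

Yes

Work out the base dimensions of each:
  823 C⁻¹·N:  N·C⁻¹ = kg·m·s⁻²·(s·A)⁻¹ = kg·m·s⁻³·A⁻¹
  526 V·m⁻¹:  V·m⁻¹ = J·C⁻¹·m⁻¹ = kg·m·s⁻³·A⁻¹
  (514 m/s) × (17.7 kg s^-2 A^-1):  [m·s⁻¹] · [kg·s⁻²·A⁻¹] = kg·m·s⁻³·A⁻¹
Every term reduces to kg·m·s⁻³·A⁻¹.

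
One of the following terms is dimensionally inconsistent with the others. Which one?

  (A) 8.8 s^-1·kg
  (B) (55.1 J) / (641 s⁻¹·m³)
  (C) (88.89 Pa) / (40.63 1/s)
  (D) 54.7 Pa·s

Work out the base dimensions of each:
  (A) kg·s⁻¹
  (B) [kg·m²·s⁻²] / [m³·s⁻¹] = kg·m⁻¹·s⁻¹
  (C) [kg·m⁻¹·s⁻²] / [s⁻¹] = kg·m⁻¹·s⁻¹
  (D) Pa·s = N·m⁻²·s = kg·m⁻¹·s⁻¹
All reduce to kg·m⁻¹·s⁻¹ except (A), which is kg·s⁻¹.

(A)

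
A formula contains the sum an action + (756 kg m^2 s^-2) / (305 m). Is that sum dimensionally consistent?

No

In SI base units:
  an action:  [action] = kg·m²·s⁻¹
  (756 kg m^2 s^-2) / (305 m):  [kg·m²·s⁻²] / [m] = kg·m·s⁻²
kg·m²·s⁻¹ ≠ kg·m·s⁻², so they cannot be added.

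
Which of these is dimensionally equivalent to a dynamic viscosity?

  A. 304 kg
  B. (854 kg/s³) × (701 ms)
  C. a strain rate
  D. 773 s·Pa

Reference: [dynamic viscosity] = kg·m⁻¹·s⁻¹.
Each option:
  A. kg
  B. [kg·s⁻³] · [s] = kg·s⁻²
  C. [strain rate] = s⁻¹
  D. Pa·s = N·m⁻²·s = kg·m⁻¹·s⁻¹  ← same
Only D. matches kg·m⁻¹·s⁻¹.

D.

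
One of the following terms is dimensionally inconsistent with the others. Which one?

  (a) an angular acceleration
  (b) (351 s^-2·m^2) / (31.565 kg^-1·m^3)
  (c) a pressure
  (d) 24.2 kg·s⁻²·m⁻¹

Reduce each to base SI dimensions:
  (a) [angular acceleration] = s⁻²
  (b) [m²·s⁻²] / [kg⁻¹·m³] = kg·m⁻¹·s⁻²
  (c) [pressure] = kg·m⁻¹·s⁻²
  (d) kg·m⁻¹·s⁻²
All reduce to kg·m⁻¹·s⁻² except (a), which is s⁻².

(a)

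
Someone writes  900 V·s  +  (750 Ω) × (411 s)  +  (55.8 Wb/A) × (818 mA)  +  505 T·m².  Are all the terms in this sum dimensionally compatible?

Expand each in SI base units:
  900 V·s:  V·s = J·C⁻¹·s = kg·m²·s⁻²·A⁻¹
  (750 Ω) × (411 s):  [kg·m²·s⁻³·A⁻²] · [s] = kg·m²·s⁻²·A⁻²
  (55.8 Wb/A) × (818 mA):  [kg·m²·s⁻²·A⁻²] · [A] = kg·m²·s⁻²·A⁻¹
  505 T·m²:  T·m² = Wb·m⁻²·m² = kg·m²·s⁻²·A⁻¹
The terms do not share a single dimension (kg·m²·s⁻²·A⁻² vs kg·m²·s⁻²·A⁻¹).

No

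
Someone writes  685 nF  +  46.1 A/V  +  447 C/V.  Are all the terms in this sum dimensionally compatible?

No

Expand each in SI base units:
  685 nF:  F = C·V⁻¹ = kg⁻¹·m⁻²·s⁴·A²
  46.1 A/V:  A·V⁻¹ = A·(J·C⁻¹)⁻¹ = kg⁻¹·m⁻²·s³·A²
  447 C/V:  C·V⁻¹ = s·A·(J·C⁻¹)⁻¹ = kg⁻¹·m⁻²·s⁴·A²
The terms do not share a single dimension (kg⁻¹·m⁻²·s³·A² vs kg⁻¹·m⁻²·s⁴·A²).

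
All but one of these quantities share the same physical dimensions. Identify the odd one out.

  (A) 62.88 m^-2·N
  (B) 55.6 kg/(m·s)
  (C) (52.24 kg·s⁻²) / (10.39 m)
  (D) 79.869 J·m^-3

Reduce each to base SI dimensions:
  (A) N·m⁻² = kg·m·s⁻²·m⁻² = kg·m⁻¹·s⁻²
  (B) kg·m⁻¹·s⁻¹
  (C) [kg·s⁻²] / [m] = kg·m⁻¹·s⁻²
  (D) J·m⁻³ = N·m·m⁻³ = kg·m⁻¹·s⁻²
All reduce to kg·m⁻¹·s⁻² except (B), which is kg·m⁻¹·s⁻¹.

(B)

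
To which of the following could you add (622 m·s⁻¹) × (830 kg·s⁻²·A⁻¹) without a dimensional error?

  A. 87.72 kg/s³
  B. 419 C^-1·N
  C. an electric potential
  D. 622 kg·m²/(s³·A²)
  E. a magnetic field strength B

B.

Reference: [m·s⁻¹] · [kg·s⁻²·A⁻¹] = kg·m·s⁻³·A⁻¹.
Each option:
  A. kg·s⁻³
  B. N·C⁻¹ = kg·m·s⁻²·(s·A)⁻¹ = kg·m·s⁻³·A⁻¹  ← same
  C. [electric potential] = kg·m²·s⁻³·A⁻¹
  D. kg·m²·s⁻³·A⁻²
  E. [magnetic field strength B] = kg·s⁻²·A⁻¹
Only B. matches kg·m·s⁻³·A⁻¹.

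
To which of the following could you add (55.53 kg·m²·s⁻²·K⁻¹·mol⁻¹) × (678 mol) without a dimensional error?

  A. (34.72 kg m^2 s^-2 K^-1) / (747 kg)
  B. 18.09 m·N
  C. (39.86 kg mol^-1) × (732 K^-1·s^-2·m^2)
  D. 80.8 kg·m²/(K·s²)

Reference: [kg·m²·s⁻²·K⁻¹·mol⁻¹] · [mol] = kg·m²·s⁻²·K⁻¹.
Each option:
  A. [kg·m²·s⁻²·K⁻¹] / [kg] = m²·s⁻²·K⁻¹
  B. N·m = kg·m·s⁻²·m = kg·m²·s⁻²
  C. [kg·mol⁻¹] · [m²·s⁻²·K⁻¹] = kg·m²·s⁻²·K⁻¹·mol⁻¹
  D. kg·m²·s⁻²·K⁻¹  ← same
Only D. matches kg·m²·s⁻²·K⁻¹.

D.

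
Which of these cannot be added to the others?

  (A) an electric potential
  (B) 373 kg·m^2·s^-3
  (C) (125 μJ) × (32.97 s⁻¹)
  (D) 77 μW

Expand each in SI base units:
  (A) [electric potential] = kg·m²·s⁻³·A⁻¹
  (B) kg·m²·s⁻³
  (C) [kg·m²·s⁻²] · [s⁻¹] = kg·m²·s⁻³
  (D) W = J·s⁻¹ = kg·m²·s⁻³
All reduce to kg·m²·s⁻³ except (A), which is kg·m²·s⁻³·A⁻¹.

(A)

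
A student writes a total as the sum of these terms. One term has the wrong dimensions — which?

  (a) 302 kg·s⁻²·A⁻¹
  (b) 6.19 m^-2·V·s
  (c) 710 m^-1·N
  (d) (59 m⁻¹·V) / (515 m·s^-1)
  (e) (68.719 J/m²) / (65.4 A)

(c)

In SI base units:
  (a) kg·s⁻²·A⁻¹
  (b) V·s·m⁻² = J·C⁻¹·s·m⁻² = kg·s⁻²·A⁻¹
  (c) N·m⁻¹ = kg·m·s⁻²·m⁻¹ = kg·s⁻²
  (d) [kg·m·s⁻³·A⁻¹] / [m·s⁻¹] = kg·s⁻²·A⁻¹
  (e) [kg·s⁻²] / [A] = kg·s⁻²·A⁻¹
All reduce to kg·s⁻²·A⁻¹ except (c), which is kg·s⁻².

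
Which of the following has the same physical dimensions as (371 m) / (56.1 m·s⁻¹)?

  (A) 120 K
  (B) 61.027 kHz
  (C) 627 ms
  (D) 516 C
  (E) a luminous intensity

Reference: [m] / [m·s⁻¹] = s.
Each option:
  (A) K
  (B) Hz = s⁻¹
  (C) s  ← same
  (D) C = s·A
  (E) [luminous intensity] = cd
Only (C) matches s.

(C)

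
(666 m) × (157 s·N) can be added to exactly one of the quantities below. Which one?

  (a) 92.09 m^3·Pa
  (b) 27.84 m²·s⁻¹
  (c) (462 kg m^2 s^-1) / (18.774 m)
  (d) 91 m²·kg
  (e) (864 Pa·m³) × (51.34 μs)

(e)

Reference: [m] · [kg·m·s⁻¹] = kg·m²·s⁻¹.
Each option:
  (a) Pa·m³ = N·m⁻²·m³ = kg·m²·s⁻²
  (b) m²·s⁻¹
  (c) [kg·m²·s⁻¹] / [m] = kg·m·s⁻¹
  (d) kg·m²
  (e) [kg·m²·s⁻²] · [s] = kg·m²·s⁻¹  ← same
Only (e) matches kg·m²·s⁻¹.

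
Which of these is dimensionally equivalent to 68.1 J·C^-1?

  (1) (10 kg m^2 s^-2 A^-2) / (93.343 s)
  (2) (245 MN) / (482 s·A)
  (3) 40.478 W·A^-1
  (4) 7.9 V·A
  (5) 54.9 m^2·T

Reference: J·C⁻¹ = N·m·(s·A)⁻¹ = kg·m²·s⁻³·A⁻¹.
Each option:
  (1) [kg·m²·s⁻²·A⁻²] / [s] = kg·m²·s⁻³·A⁻²
  (2) [kg·m·s⁻²] / [s·A] = kg·m·s⁻³·A⁻¹
  (3) W·A⁻¹ = J·s⁻¹·A⁻¹ = kg·m²·s⁻³·A⁻¹  ← same
  (4) V·A = J·C⁻¹·A = kg·m²·s⁻³
  (5) T·m² = Wb·m⁻²·m² = kg·m²·s⁻²·A⁻¹
Only (3) matches kg·m²·s⁻³·A⁻¹.

(3)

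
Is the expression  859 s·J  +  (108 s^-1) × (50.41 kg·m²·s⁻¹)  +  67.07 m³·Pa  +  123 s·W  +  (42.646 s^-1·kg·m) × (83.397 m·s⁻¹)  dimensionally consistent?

Expand each in SI base units:
  859 s·J:  J·s = N·m·s = kg·m²·s⁻¹
  (108 s^-1) × (50.41 kg·m²·s⁻¹):  [s⁻¹] · [kg·m²·s⁻¹] = kg·m²·s⁻²
  67.07 m³·Pa:  Pa·m³ = N·m⁻²·m³ = kg·m²·s⁻²
  123 s·W:  W·s = J·s⁻¹·s = kg·m²·s⁻²
  (42.646 s^-1·kg·m) × (83.397 m·s⁻¹):  [kg·m·s⁻¹] · [m·s⁻¹] = kg·m²·s⁻²
The terms do not share a single dimension (kg·m²·s⁻² vs kg·m²·s⁻¹).

No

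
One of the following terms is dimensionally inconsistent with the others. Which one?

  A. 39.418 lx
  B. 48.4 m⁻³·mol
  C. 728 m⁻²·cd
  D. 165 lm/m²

Dimensions:
  A. lx = lm·m⁻² = m⁻²·cd
  B. m⁻³·mol
  C. m⁻²·cd
  D. lm·m⁻² = cd·m⁻² = m⁻²·cd
All reduce to m⁻²·cd except B., which is m⁻³·mol.

B.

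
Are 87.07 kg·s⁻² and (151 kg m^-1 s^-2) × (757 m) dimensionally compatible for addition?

Yes

Dimensions:
  87.07 kg·s⁻²:  kg·s⁻²
  (151 kg m^-1 s^-2) × (757 m):  [kg·m⁻¹·s⁻²] · [m] = kg·s⁻²
Both are kg·s⁻², so they have the same dimensions and can be added.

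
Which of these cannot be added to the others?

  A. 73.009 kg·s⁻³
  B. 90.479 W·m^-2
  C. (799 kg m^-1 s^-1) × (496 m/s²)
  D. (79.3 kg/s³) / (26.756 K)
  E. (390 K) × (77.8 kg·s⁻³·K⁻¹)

D.

Expand each in SI base units:
  A. kg·s⁻³
  B. W·m⁻² = J·s⁻¹·m⁻² = kg·s⁻³
  C. [kg·m⁻¹·s⁻¹] · [m·s⁻²] = kg·s⁻³
  D. [kg·s⁻³] / [K] = kg·s⁻³·K⁻¹
  E. [K] · [kg·s⁻³·K⁻¹] = kg·s⁻³
All reduce to kg·s⁻³ except D., which is kg·s⁻³·K⁻¹.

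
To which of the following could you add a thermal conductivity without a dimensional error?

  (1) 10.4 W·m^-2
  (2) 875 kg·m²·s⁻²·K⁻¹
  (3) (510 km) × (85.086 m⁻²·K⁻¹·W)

(3)

Reference: [thermal conductivity] = kg·m·s⁻³·K⁻¹.
Each option:
  (1) W·m⁻² = J·s⁻¹·m⁻² = kg·s⁻³
  (2) kg·m²·s⁻²·K⁻¹
  (3) [m] · [kg·s⁻³·K⁻¹] = kg·m·s⁻³·K⁻¹  ← same
Only (3) matches kg·m·s⁻³·K⁻¹.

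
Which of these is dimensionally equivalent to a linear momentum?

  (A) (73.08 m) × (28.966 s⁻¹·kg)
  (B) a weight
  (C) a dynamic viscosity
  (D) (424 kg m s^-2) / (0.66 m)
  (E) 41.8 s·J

Reference: [linear momentum] = kg·m·s⁻¹.
Each option:
  (A) [m] · [kg·s⁻¹] = kg·m·s⁻¹  ← same
  (B) [weight] = kg·m·s⁻²
  (C) [dynamic viscosity] = kg·m⁻¹·s⁻¹
  (D) [kg·m·s⁻²] / [m] = kg·s⁻²
  (E) J·s = N·m·s = kg·m²·s⁻¹
Only (A) matches kg·m·s⁻¹.

(A)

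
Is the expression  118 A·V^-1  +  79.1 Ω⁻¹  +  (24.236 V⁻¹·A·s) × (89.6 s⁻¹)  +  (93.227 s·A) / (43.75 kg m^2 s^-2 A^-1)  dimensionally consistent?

Expand each in SI base units:
  118 A·V^-1:  A·V⁻¹ = A·(J·C⁻¹)⁻¹ = kg⁻¹·m⁻²·s³·A²
  79.1 Ω⁻¹:  Ω⁻¹ = (V·A⁻¹)⁻¹ = kg⁻¹·m⁻²·s³·A²
  (24.236 V⁻¹·A·s) × (89.6 s⁻¹):  [kg⁻¹·m⁻²·s⁴·A²] · [s⁻¹] = kg⁻¹·m⁻²·s³·A²
  (93.227 s·A) / (43.75 kg m^2 s^-2 A^-1):  [s·A] / [kg·m²·s⁻²·A⁻¹] = kg⁻¹·m⁻²·s³·A²
Every term reduces to kg⁻¹·m⁻²·s³·A².

Yes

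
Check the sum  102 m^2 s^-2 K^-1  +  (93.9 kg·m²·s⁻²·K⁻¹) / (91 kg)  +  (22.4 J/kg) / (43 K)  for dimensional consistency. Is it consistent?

Expand each in SI base units:
  102 m^2 s^-2 K^-1:  m²·s⁻²·K⁻¹
  (93.9 kg·m²·s⁻²·K⁻¹) / (91 kg):  [kg·m²·s⁻²·K⁻¹] / [kg] = m²·s⁻²·K⁻¹
  (22.4 J/kg) / (43 K):  [m²·s⁻²] / [K] = m²·s⁻²·K⁻¹
Every term reduces to m²·s⁻²·K⁻¹.

Yes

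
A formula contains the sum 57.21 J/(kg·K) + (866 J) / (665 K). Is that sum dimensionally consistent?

No

Reduce each to base SI dimensions:
  57.21 J/(kg·K):  J·kg⁻¹·K⁻¹ = N·m·kg⁻¹·K⁻¹ = m²·s⁻²·K⁻¹
  (866 J) / (665 K):  [kg·m²·s⁻²] / [K] = kg·m²·s⁻²·K⁻¹
m²·s⁻²·K⁻¹ ≠ kg·m²·s⁻²·K⁻¹, so they cannot be added.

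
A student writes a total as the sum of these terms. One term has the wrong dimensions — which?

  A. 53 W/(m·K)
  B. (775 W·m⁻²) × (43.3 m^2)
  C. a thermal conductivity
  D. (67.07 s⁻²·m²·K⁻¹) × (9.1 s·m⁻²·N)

B.

Work out the base dimensions of each:
  A. W·m⁻¹·K⁻¹ = J·s⁻¹·m⁻¹·K⁻¹ = kg·m·s⁻³·K⁻¹
  B. [kg·s⁻³] · [m²] = kg·m²·s⁻³
  C. [thermal conductivity] = kg·m·s⁻³·K⁻¹
  D. [m²·s⁻²·K⁻¹] · [kg·m⁻¹·s⁻¹] = kg·m·s⁻³·K⁻¹
All reduce to kg·m·s⁻³·K⁻¹ except B., which is kg·m²·s⁻³.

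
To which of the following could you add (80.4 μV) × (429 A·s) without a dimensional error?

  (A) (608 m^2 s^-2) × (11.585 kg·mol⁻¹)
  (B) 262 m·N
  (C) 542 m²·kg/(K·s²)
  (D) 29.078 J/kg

(B)

Reference: [kg·m²·s⁻³·A⁻¹] · [s·A] = kg·m²·s⁻².
Each option:
  (A) [m²·s⁻²] · [kg·mol⁻¹] = kg·m²·s⁻²·mol⁻¹
  (B) N·m = kg·m·s⁻²·m = kg·m²·s⁻²  ← same
  (C) kg·m²·s⁻²·K⁻¹
  (D) J·kg⁻¹ = N·m·kg⁻¹ = m²·s⁻²
Only (B) matches kg·m²·s⁻².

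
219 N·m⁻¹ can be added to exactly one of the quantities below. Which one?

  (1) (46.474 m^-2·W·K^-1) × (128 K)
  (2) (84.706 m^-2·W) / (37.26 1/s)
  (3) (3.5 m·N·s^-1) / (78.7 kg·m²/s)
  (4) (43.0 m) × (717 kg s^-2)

Reference: N·m⁻¹ = kg·m·s⁻²·m⁻¹ = kg·s⁻².
Each option:
  (1) [kg·s⁻³·K⁻¹] · [K] = kg·s⁻³
  (2) [kg·s⁻³] / [s⁻¹] = kg·s⁻²  ← same
  (3) [kg·m²·s⁻³] / [kg·m²·s⁻¹] = s⁻²
  (4) [m] · [kg·s⁻²] = kg·m·s⁻²
Only (2) matches kg·s⁻².

(2)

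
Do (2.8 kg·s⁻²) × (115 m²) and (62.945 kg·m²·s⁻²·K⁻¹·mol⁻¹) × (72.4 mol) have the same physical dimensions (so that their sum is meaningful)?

No

Reduce each to base SI dimensions:
  (2.8 kg·s⁻²) × (115 m²):  [kg·s⁻²] · [m²] = kg·m²·s⁻²
  (62.945 kg·m²·s⁻²·K⁻¹·mol⁻¹) × (72.4 mol):  [kg·m²·s⁻²·K⁻¹·mol⁻¹] · [mol] = kg·m²·s⁻²·K⁻¹
kg·m²·s⁻² ≠ kg·m²·s⁻²·K⁻¹, so they cannot be added.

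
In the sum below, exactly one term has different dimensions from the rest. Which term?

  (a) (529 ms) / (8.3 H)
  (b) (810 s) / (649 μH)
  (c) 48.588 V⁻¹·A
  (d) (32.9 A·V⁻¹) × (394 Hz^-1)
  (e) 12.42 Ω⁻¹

Expand each in SI base units:
  (a) [s] / [kg·m²·s⁻²·A⁻²] = kg⁻¹·m⁻²·s³·A²
  (b) [s] / [kg·m²·s⁻²·A⁻²] = kg⁻¹·m⁻²·s³·A²
  (c) A·V⁻¹ = A·(J·C⁻¹)⁻¹ = kg⁻¹·m⁻²·s³·A²
  (d) [kg⁻¹·m⁻²·s³·A²] · [s] = kg⁻¹·m⁻²·s⁴·A²
  (e) Ω⁻¹ = (V·A⁻¹)⁻¹ = kg⁻¹·m⁻²·s³·A²
All reduce to kg⁻¹·m⁻²·s³·A² except (d), which is kg⁻¹·m⁻²·s⁴·A².

(d)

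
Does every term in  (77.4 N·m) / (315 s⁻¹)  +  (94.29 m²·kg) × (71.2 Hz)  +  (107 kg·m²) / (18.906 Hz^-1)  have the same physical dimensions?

In SI base units:
  (77.4 N·m) / (315 s⁻¹):  [kg·m²·s⁻²] / [s⁻¹] = kg·m²·s⁻¹
  (94.29 m²·kg) × (71.2 Hz):  [kg·m²] · [s⁻¹] = kg·m²·s⁻¹
  (107 kg·m²) / (18.906 Hz^-1):  [kg·m²] / [s] = kg·m²·s⁻¹
Every term reduces to kg·m²·s⁻¹.

Yes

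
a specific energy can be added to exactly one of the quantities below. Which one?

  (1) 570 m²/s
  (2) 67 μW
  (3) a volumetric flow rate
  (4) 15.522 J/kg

Reference: [specific energy] = m²·s⁻².
Each option:
  (1) m²·s⁻¹
  (2) W = J·s⁻¹ = kg·m²·s⁻³
  (3) [volumetric flow rate] = m³·s⁻¹
  (4) J·kg⁻¹ = N·m·kg⁻¹ = m²·s⁻²  ← same
Only (4) matches m²·s⁻².

(4)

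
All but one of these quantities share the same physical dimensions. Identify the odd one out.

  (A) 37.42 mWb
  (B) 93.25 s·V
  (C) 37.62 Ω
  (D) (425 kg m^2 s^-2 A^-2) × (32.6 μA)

(C)

Dimensions:
  (A) Wb = V·s = kg·m²·s⁻²·A⁻¹
  (B) V·s = J·C⁻¹·s = kg·m²·s⁻²·A⁻¹
  (C) Ω = V·A⁻¹ = kg·m²·s⁻³·A⁻²
  (D) [kg·m²·s⁻²·A⁻²] · [A] = kg·m²·s⁻²·A⁻¹
All reduce to kg·m²·s⁻²·A⁻¹ except (C), which is kg·m²·s⁻³·A⁻².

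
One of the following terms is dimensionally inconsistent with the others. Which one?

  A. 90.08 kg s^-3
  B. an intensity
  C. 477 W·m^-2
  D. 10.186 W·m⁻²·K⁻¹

Expand each in SI base units:
  A. kg·s⁻³
  B. [intensity] = kg·s⁻³
  C. W·m⁻² = J·s⁻¹·m⁻² = kg·s⁻³
  D. W·m⁻²·K⁻¹ = J·s⁻¹·m⁻²·K⁻¹ = kg·s⁻³·K⁻¹
All reduce to kg·s⁻³ except D., which is kg·s⁻³·K⁻¹.

D.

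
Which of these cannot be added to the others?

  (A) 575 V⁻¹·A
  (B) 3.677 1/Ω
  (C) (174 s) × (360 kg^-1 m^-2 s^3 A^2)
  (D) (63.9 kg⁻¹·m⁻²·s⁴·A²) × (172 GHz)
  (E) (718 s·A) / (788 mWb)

In SI base units:
  (A) A·V⁻¹ = A·(J·C⁻¹)⁻¹ = kg⁻¹·m⁻²·s³·A²
  (B) Ω⁻¹ = (V·A⁻¹)⁻¹ = kg⁻¹·m⁻²·s³·A²
  (C) [s] · [kg⁻¹·m⁻²·s³·A²] = kg⁻¹·m⁻²·s⁴·A²
  (D) [kg⁻¹·m⁻²·s⁴·A²] · [s⁻¹] = kg⁻¹·m⁻²·s³·A²
  (E) [s·A] / [kg·m²·s⁻²·A⁻¹] = kg⁻¹·m⁻²·s³·A²
All reduce to kg⁻¹·m⁻²·s³·A² except (C), which is kg⁻¹·m⁻²·s⁴·A².

(C)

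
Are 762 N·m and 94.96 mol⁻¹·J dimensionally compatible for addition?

Dimensions:
  762 N·m:  N·m = kg·m·s⁻²·m = kg·m²·s⁻²
  94.96 mol⁻¹·J:  J·mol⁻¹ = N·m·mol⁻¹ = kg·m²·s⁻²·mol⁻¹
kg·m²·s⁻² ≠ kg·m²·s⁻²·mol⁻¹, so they cannot be added.

No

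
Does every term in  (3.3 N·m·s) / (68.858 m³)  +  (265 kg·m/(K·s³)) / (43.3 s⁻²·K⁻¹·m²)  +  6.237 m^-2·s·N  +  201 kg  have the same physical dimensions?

Expand each in SI base units:
  (3.3 N·m·s) / (68.858 m³):  [kg·m²·s⁻¹] / [m³] = kg·m⁻¹·s⁻¹
  (265 kg·m/(K·s³)) / (43.3 s⁻²·K⁻¹·m²):  [kg·m·s⁻³·K⁻¹] / [m²·s⁻²·K⁻¹] = kg·m⁻¹·s⁻¹
  6.237 m^-2·s·N:  N·s·m⁻² = kg·m·s⁻²·s·m⁻² = kg·m⁻¹·s⁻¹
  201 kg:  kg
The terms do not share a single dimension (kg vs kg·m⁻¹·s⁻¹).

No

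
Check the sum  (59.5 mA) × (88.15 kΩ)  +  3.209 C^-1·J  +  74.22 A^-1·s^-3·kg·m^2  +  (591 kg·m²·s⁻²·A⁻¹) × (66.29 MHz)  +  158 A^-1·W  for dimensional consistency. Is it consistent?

Work out the base dimensions of each:
  (59.5 mA) × (88.15 kΩ):  [A] · [kg·m²·s⁻³·A⁻²] = kg·m²·s⁻³·A⁻¹
  3.209 C^-1·J:  J·C⁻¹ = N·m·(s·A)⁻¹ = kg·m²·s⁻³·A⁻¹
  74.22 A^-1·s^-3·kg·m^2:  kg·m²·s⁻³·A⁻¹
  (591 kg·m²·s⁻²·A⁻¹) × (66.29 MHz):  [kg·m²·s⁻²·A⁻¹] · [s⁻¹] = kg·m²·s⁻³·A⁻¹
  158 A^-1·W:  W·A⁻¹ = J·s⁻¹·A⁻¹ = kg·m²·s⁻³·A⁻¹
Every term reduces to kg·m²·s⁻³·A⁻¹.

Yes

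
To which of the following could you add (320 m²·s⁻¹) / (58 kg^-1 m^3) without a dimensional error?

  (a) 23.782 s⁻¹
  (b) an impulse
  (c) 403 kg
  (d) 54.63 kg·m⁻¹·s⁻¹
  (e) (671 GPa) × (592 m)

(d)

Reference: [m²·s⁻¹] / [kg⁻¹·m³] = kg·m⁻¹·s⁻¹.
Each option:
  (a) s⁻¹
  (b) [impulse] = kg·m·s⁻¹
  (c) kg
  (d) kg·m⁻¹·s⁻¹  ← same
  (e) [kg·m⁻¹·s⁻²] · [m] = kg·s⁻²
Only (d) matches kg·m⁻¹·s⁻¹.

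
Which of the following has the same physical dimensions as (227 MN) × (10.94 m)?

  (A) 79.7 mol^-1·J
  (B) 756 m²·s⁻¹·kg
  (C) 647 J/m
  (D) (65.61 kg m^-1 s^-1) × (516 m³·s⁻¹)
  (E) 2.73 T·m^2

(D)

Reference: [kg·m·s⁻²] · [m] = kg·m²·s⁻².
Each option:
  (A) J·mol⁻¹ = N·m·mol⁻¹ = kg·m²·s⁻²·mol⁻¹
  (B) kg·m²·s⁻¹
  (C) J·m⁻¹ = N·m·m⁻¹ = kg·m·s⁻²
  (D) [kg·m⁻¹·s⁻¹] · [m³·s⁻¹] = kg·m²·s⁻²  ← same
  (E) T·m² = Wb·m⁻²·m² = kg·m²·s⁻²·A⁻¹
Only (D) matches kg·m²·s⁻².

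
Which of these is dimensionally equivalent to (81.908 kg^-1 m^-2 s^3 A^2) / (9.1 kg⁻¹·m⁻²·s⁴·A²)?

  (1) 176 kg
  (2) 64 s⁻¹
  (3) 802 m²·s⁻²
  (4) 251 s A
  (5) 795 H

(2)

Reference: [kg⁻¹·m⁻²·s³·A²] / [kg⁻¹·m⁻²·s⁴·A²] = s⁻¹.
Each option:
  (1) kg
  (2) s⁻¹  ← same
  (3) m²·s⁻²
  (4) s·A
  (5) H = V·s·A⁻¹ = kg·m²·s⁻²·A⁻²
Only (2) matches s⁻¹.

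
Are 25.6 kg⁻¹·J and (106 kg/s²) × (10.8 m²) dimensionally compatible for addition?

No

Work out the base dimensions of each:
  25.6 kg⁻¹·J:  J·kg⁻¹ = N·m·kg⁻¹ = m²·s⁻²
  (106 kg/s²) × (10.8 m²):  [kg·s⁻²] · [m²] = kg·m²·s⁻²
m²·s⁻² ≠ kg·m²·s⁻², so they cannot be added.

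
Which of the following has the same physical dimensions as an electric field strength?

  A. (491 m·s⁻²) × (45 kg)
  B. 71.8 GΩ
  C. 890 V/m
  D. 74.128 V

C.

Reference: [electric field strength] = kg·m·s⁻³·A⁻¹.
Each option:
  A. [m·s⁻²] · [kg] = kg·m·s⁻²
  B. Ω = V·A⁻¹ = kg·m²·s⁻³·A⁻²
  C. V·m⁻¹ = J·C⁻¹·m⁻¹ = kg·m·s⁻³·A⁻¹  ← same
  D. V = J·C⁻¹ = kg·m²·s⁻³·A⁻¹
Only C. matches kg·m·s⁻³·A⁻¹.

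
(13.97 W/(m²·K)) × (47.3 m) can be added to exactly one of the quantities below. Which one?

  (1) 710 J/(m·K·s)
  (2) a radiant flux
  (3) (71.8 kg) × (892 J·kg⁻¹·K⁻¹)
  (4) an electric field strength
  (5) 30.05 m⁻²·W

Reference: [kg·s⁻³·K⁻¹] · [m] = kg·m·s⁻³·K⁻¹.
Each option:
  (1) J·s⁻¹·m⁻¹·K⁻¹ = N·m·s⁻¹·m⁻¹·K⁻¹ = kg·m·s⁻³·K⁻¹  ← same
  (2) [radiant flux] = kg·m²·s⁻³
  (3) [kg] · [m²·s⁻²·K⁻¹] = kg·m²·s⁻²·K⁻¹
  (4) [electric field strength] = kg·m·s⁻³·A⁻¹
  (5) W·m⁻² = J·s⁻¹·m⁻² = kg·s⁻³
Only (1) matches kg·m·s⁻³·K⁻¹.

(1)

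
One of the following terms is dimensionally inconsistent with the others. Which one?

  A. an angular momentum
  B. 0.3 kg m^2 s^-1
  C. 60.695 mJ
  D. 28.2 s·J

C.

Reduce each to base SI dimensions:
  A. [angular momentum] = kg·m²·s⁻¹
  B. kg·m²·s⁻¹
  C. J = N·m = kg·m²·s⁻²
  D. J·s = N·m·s = kg·m²·s⁻¹
All reduce to kg·m²·s⁻¹ except C., which is kg·m²·s⁻².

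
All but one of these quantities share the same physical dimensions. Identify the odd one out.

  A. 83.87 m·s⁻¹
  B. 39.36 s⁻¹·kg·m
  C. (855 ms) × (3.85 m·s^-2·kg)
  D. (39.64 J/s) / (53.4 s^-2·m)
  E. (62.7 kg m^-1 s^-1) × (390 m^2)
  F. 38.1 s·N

Reduce each to base SI dimensions:
  A. m·s⁻¹
  B. kg·m·s⁻¹
  C. [s] · [kg·m·s⁻²] = kg·m·s⁻¹
  D. [kg·m²·s⁻³] / [m·s⁻²] = kg·m·s⁻¹
  E. [kg·m⁻¹·s⁻¹] · [m²] = kg·m·s⁻¹
  F. N·s = kg·m·s⁻²·s = kg·m·s⁻¹
All reduce to kg·m·s⁻¹ except A., which is m·s⁻¹.

A.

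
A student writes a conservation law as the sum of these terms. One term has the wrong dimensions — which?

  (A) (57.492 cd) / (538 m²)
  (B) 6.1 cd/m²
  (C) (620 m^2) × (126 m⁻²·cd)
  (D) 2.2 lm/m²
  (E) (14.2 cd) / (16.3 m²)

(C)

Expand each in SI base units:
  (A) [cd] / [m²] = m⁻²·cd
  (B) cd·m⁻² = m⁻²·cd
  (C) [m²] · [m⁻²·cd] = cd
  (D) lm·m⁻² = cd·m⁻² = m⁻²·cd
  (E) [cd] / [m²] = m⁻²·cd
All reduce to m⁻²·cd except (C), which is cd.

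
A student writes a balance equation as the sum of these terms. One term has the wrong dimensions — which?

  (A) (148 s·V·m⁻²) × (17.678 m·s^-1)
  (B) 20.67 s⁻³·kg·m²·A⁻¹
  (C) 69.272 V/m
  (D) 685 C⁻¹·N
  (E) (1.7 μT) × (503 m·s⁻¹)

(B)

Dimensions:
  (A) [kg·s⁻²·A⁻¹] · [m·s⁻¹] = kg·m·s⁻³·A⁻¹
  (B) kg·m²·s⁻³·A⁻¹
  (C) V·m⁻¹ = J·C⁻¹·m⁻¹ = kg·m·s⁻³·A⁻¹
  (D) N·C⁻¹ = kg·m·s⁻²·(s·A)⁻¹ = kg·m·s⁻³·A⁻¹
  (E) [kg·s⁻²·A⁻¹] · [m·s⁻¹] = kg·m·s⁻³·A⁻¹
All reduce to kg·m·s⁻³·A⁻¹ except (B), which is kg·m²·s⁻³·A⁻¹.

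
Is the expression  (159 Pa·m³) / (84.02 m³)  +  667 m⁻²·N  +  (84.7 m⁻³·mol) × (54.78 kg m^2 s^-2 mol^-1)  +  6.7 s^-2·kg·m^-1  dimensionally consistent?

Yes

In SI base units:
  (159 Pa·m³) / (84.02 m³):  [kg·m²·s⁻²] / [m³] = kg·m⁻¹·s⁻²
  667 m⁻²·N:  N·m⁻² = kg·m·s⁻²·m⁻² = kg·m⁻¹·s⁻²
  (84.7 m⁻³·mol) × (54.78 kg m^2 s^-2 mol^-1):  [m⁻³·mol] · [kg·m²·s⁻²·mol⁻¹] = kg·m⁻¹·s⁻²
  6.7 s^-2·kg·m^-1:  kg·m⁻¹·s⁻²
Every term reduces to kg·m⁻¹·s⁻².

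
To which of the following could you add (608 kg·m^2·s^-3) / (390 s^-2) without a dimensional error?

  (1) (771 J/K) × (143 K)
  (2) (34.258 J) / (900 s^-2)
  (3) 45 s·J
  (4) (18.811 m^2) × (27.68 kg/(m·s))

Reference: [kg·m²·s⁻³] / [s⁻²] = kg·m²·s⁻¹.
Each option:
  (1) [kg·m²·s⁻²·K⁻¹] · [K] = kg·m²·s⁻²
  (2) [kg·m²·s⁻²] / [s⁻²] = kg·m²
  (3) J·s = N·m·s = kg·m²·s⁻¹  ← same
  (4) [m²] · [kg·m⁻¹·s⁻¹] = kg·m·s⁻¹
Only (3) matches kg·m²·s⁻¹.

(3)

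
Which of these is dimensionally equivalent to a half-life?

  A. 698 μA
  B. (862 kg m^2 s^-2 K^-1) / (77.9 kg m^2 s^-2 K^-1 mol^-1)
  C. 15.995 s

C.

Reference: [half-life] = s.
Each option:
  A. A
  B. [kg·m²·s⁻²·K⁻¹] / [kg·m²·s⁻²·K⁻¹·mol⁻¹] = mol
  C. s  ← same
Only C. matches s.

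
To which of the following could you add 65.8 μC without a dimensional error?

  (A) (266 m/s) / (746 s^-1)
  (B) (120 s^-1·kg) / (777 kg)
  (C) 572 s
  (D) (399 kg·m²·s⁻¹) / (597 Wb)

Reference: C = s·A.
Each option:
  (A) [m·s⁻¹] / [s⁻¹] = m
  (B) [kg·s⁻¹] / [kg] = s⁻¹
  (C) s
  (D) [kg·m²·s⁻¹] / [kg·m²·s⁻²·A⁻¹] = s·A  ← same
Only (D) matches s·A.

(D)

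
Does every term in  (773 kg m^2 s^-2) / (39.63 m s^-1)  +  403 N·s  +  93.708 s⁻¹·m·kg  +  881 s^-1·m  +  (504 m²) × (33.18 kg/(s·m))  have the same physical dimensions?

No

Work out the base dimensions of each:
  (773 kg m^2 s^-2) / (39.63 m s^-1):  [kg·m²·s⁻²] / [m·s⁻¹] = kg·m·s⁻¹
  403 N·s:  N·s = kg·m·s⁻²·s = kg·m·s⁻¹
  93.708 s⁻¹·m·kg:  kg·m·s⁻¹
  881 s^-1·m:  m·s⁻¹
  (504 m²) × (33.18 kg/(s·m)):  [m²] · [kg·m⁻¹·s⁻¹] = kg·m·s⁻¹
The terms do not share a single dimension (kg·m·s⁻¹ vs m·s⁻¹).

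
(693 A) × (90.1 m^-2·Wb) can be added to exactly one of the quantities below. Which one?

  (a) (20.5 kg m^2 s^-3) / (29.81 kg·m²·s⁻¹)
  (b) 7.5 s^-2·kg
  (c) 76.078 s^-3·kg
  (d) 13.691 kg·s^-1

Reference: [A] · [kg·s⁻²·A⁻¹] = kg·s⁻².
Each option:
  (a) [kg·m²·s⁻³] / [kg·m²·s⁻¹] = s⁻²
  (b) kg·s⁻²  ← same
  (c) kg·s⁻³
  (d) kg·s⁻¹
Only (b) matches kg·s⁻².

(b)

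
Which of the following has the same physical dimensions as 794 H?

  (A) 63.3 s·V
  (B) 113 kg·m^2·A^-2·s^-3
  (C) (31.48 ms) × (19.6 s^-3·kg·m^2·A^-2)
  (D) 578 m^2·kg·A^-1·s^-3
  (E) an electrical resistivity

Reference: H = V·s·A⁻¹ = kg·m²·s⁻²·A⁻².
Each option:
  (A) V·s = J·C⁻¹·s = kg·m²·s⁻²·A⁻¹
  (B) kg·m²·s⁻³·A⁻²
  (C) [s] · [kg·m²·s⁻³·A⁻²] = kg·m²·s⁻²·A⁻²  ← same
  (D) kg·m²·s⁻³·A⁻¹
  (E) [electrical resistivity] = kg·m³·s⁻³·A⁻²
Only (C) matches kg·m²·s⁻²·A⁻².

(C)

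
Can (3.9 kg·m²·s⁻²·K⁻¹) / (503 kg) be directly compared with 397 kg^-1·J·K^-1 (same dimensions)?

Yes

Expand each in SI base units:
  (3.9 kg·m²·s⁻²·K⁻¹) / (503 kg):  [kg·m²·s⁻²·K⁻¹] / [kg] = m²·s⁻²·K⁻¹
  397 kg^-1·J·K^-1:  J·kg⁻¹·K⁻¹ = N·m·kg⁻¹·K⁻¹ = m²·s⁻²·K⁻¹
Both are m²·s⁻²·K⁻¹, so they have the same dimensions and can be added.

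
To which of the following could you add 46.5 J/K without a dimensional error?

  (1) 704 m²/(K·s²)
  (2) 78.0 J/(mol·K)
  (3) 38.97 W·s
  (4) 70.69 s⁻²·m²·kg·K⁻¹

Reference: J·K⁻¹ = N·m·K⁻¹ = kg·m²·s⁻²·K⁻¹.
Each option:
  (1) m²·s⁻²·K⁻¹
  (2) J·mol⁻¹·K⁻¹ = N·m·mol⁻¹·K⁻¹ = kg·m²·s⁻²·K⁻¹·mol⁻¹
  (3) W·s = J·s⁻¹·s = kg·m²·s⁻²
  (4) kg·m²·s⁻²·K⁻¹  ← same
Only (4) matches kg·m²·s⁻²·K⁻¹.

(4)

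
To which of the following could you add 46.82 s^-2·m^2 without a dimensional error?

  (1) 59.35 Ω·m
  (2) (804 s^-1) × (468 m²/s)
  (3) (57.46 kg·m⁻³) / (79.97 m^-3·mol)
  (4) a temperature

(2)

Reference: m²·s⁻².
Each option:
  (1) Ω·m = V·A⁻¹·m = kg·m³·s⁻³·A⁻²
  (2) [s⁻¹] · [m²·s⁻¹] = m²·s⁻²  ← same
  (3) [kg·m⁻³] / [m⁻³·mol] = kg·mol⁻¹
  (4) [temperature] = K
Only (2) matches m²·s⁻².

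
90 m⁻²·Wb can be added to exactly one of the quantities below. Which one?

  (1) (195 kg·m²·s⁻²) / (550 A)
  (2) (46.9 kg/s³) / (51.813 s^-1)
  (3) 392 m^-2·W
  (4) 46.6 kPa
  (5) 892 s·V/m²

Reference: Wb·m⁻² = V·s·m⁻² = kg·s⁻²·A⁻¹.
Each option:
  (1) [kg·m²·s⁻²] / [A] = kg·m²·s⁻²·A⁻¹
  (2) [kg·s⁻³] / [s⁻¹] = kg·s⁻²
  (3) W·m⁻² = J·s⁻¹·m⁻² = kg·s⁻³
  (4) Pa = N·m⁻² = kg·m⁻¹·s⁻²
  (5) V·s·m⁻² = J·C⁻¹·s·m⁻² = kg·s⁻²·A⁻¹  ← same
Only (5) matches kg·s⁻²·A⁻¹.

(5)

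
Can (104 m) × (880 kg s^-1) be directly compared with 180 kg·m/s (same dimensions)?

Yes

Expand each in SI base units:
  (104 m) × (880 kg s^-1):  [m] · [kg·s⁻¹] = kg·m·s⁻¹
  180 kg·m/s:  kg·m·s⁻¹
Both are kg·m·s⁻¹, so they have the same dimensions and can be added.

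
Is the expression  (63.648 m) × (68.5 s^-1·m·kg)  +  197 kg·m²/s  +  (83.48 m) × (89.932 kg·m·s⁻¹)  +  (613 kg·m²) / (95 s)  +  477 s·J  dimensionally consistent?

Reduce each to base SI dimensions:
  (63.648 m) × (68.5 s^-1·m·kg):  [m] · [kg·m·s⁻¹] = kg·m²·s⁻¹
  197 kg·m²/s:  kg·m²·s⁻¹
  (83.48 m) × (89.932 kg·m·s⁻¹):  [m] · [kg·m·s⁻¹] = kg·m²·s⁻¹
  (613 kg·m²) / (95 s):  [kg·m²] / [s] = kg·m²·s⁻¹
  477 s·J:  J·s = N·m·s = kg·m²·s⁻¹
Every term reduces to kg·m²·s⁻¹.

Yes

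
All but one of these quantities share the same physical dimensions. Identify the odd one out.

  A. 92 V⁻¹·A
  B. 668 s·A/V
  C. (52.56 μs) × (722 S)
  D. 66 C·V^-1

A.

Reduce each to base SI dimensions:
  A. A·V⁻¹ = A·(J·C⁻¹)⁻¹ = kg⁻¹·m⁻²·s³·A²
  B. A·s·V⁻¹ = A·s·(J·C⁻¹)⁻¹ = kg⁻¹·m⁻²·s⁴·A²
  C. [s] · [kg⁻¹·m⁻²·s³·A²] = kg⁻¹·m⁻²·s⁴·A²
  D. C·V⁻¹ = s·A·(J·C⁻¹)⁻¹ = kg⁻¹·m⁻²·s⁴·A²
All reduce to kg⁻¹·m⁻²·s⁴·A² except A., which is kg⁻¹·m⁻²·s³·A².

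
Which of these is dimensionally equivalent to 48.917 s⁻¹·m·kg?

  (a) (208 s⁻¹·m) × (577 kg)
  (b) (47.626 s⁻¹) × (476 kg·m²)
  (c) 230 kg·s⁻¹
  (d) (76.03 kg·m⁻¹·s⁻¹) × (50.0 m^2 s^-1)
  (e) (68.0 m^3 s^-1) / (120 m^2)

Reference: kg·m·s⁻¹.
Each option:
  (a) [m·s⁻¹] · [kg] = kg·m·s⁻¹  ← same
  (b) [s⁻¹] · [kg·m²] = kg·m²·s⁻¹
  (c) kg·s⁻¹
  (d) [kg·m⁻¹·s⁻¹] · [m²·s⁻¹] = kg·m·s⁻²
  (e) [m³·s⁻¹] / [m²] = m·s⁻¹
Only (a) matches kg·m·s⁻¹.

(a)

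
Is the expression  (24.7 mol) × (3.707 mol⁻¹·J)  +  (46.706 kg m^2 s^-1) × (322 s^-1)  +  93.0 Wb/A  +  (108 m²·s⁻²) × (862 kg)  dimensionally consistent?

No

Work out the base dimensions of each:
  (24.7 mol) × (3.707 mol⁻¹·J):  [mol] · [kg·m²·s⁻²·mol⁻¹] = kg·m²·s⁻²
  (46.706 kg m^2 s^-1) × (322 s^-1):  [kg·m²·s⁻¹] · [s⁻¹] = kg·m²·s⁻²
  93.0 Wb/A:  Wb·A⁻¹ = V·s·A⁻¹ = kg·m²·s⁻²·A⁻²
  (108 m²·s⁻²) × (862 kg):  [m²·s⁻²] · [kg] = kg·m²·s⁻²
The terms do not share a single dimension (kg·m²·s⁻² vs kg·m²·s⁻²·A⁻²).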